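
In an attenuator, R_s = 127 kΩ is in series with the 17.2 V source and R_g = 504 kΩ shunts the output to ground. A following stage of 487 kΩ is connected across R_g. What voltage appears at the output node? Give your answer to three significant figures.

V_out ≈ 11.4 V

The load sits in parallel with R_g: R_g‖R_L = (504 × 487) / (504 + 487) = 247.7 kΩ.
V_out = 17.2 × 247.7 / (127 + 247.7) = 17.2 × 247.7/374.7 = 11.4 V.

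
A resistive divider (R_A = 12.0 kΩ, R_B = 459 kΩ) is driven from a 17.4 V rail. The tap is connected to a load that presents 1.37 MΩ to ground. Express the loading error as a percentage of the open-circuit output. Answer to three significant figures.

The divider's output (Thévenin) resistance is R_A‖R_B = 11.69 kΩ.
Fractional drop under load = R_th/(R_th + R_L) = 11.69 / (11.69 + 1370) = 0.008464.
So the output falls by 0.846 %.

0.846 %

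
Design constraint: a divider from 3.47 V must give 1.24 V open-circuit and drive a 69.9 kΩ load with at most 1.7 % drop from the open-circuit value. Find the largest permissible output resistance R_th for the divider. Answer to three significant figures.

Loading drop = R_th/(R_th + R_L) ≤ 0.0170, so R_th ≤ R_L · ε/(1−ε) = 69.9 kΩ × 0.0170/0.9830 = 1.21 kΩ.

R_th ≤ 1.21 kΩ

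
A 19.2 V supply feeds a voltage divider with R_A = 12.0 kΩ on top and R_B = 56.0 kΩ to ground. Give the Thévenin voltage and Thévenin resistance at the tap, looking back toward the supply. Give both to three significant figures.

V_th = 15.8 V, R_th = 9.88 kΩ

V_th is the open-circuit tap voltage: 19.2 × 56.0/(12.0 + 56.0) = 15.8 V.
With the supply zeroed, R_A and R_B appear in parallel from the tap: R_th = R_A‖R_B = (12.0 × 56.0)/68.00 = 9.88 kΩ.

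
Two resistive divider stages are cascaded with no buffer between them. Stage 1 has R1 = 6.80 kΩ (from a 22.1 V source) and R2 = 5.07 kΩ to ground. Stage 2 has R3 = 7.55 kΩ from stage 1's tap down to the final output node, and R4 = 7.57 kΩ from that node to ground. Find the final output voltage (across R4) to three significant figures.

V_out ≈ 3.96 V

Stage 2 presents R3+R4 = 15.12 kΩ as a load on stage 1's tap.
Stage 1's lower leg becomes R2‖(R3+R4) = 3.797 kΩ, so V_mid = 22.1 × 3.797/10.60 = 7.918 V.
Stage 2 is itself unloaded: V_out = V_mid × R4/(R3+R4) = 7.918 × 7.57/15.12 = 3.96 V.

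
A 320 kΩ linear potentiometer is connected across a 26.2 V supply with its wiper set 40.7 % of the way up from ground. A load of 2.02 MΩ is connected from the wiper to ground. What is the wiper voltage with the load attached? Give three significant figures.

The wiper splits the pot into (1−α)R = 189.8 kΩ above and αR = 130.2 kΩ below.
Lower section ‖ load = 122.4 kΩ.
V_wiper = 26.2 × 122.4/(189.8 + 122.4) = 10.3 V.

V ≈ 10.3 V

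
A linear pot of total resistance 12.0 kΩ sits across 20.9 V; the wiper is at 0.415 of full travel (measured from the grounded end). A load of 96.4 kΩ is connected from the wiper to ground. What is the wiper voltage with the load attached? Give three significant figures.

V ≈ 8.42 V

The wiper splits the pot into (1−α)R = 7.020 kΩ above and αR = 4.980 kΩ below.
Lower section ‖ load = 4.735 kΩ.
V_wiper = 20.9 × 4.735/(7.020 + 4.735) = 8.42 V.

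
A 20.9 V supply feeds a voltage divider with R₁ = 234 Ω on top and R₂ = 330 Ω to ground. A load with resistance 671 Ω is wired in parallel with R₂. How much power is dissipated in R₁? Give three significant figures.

Total resistance from the source is R₁ + (R₂‖R_L) = 455.2 Ω, so I = 20.9/455.2 Ω = 45.91 mA.
P = I²·R₁ = (45.91 mA)² × 234 Ω = 493 mW.

P ≈ 493 mW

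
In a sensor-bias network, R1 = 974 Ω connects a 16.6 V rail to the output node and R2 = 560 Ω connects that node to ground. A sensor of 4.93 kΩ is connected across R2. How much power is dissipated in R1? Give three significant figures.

P ≈ 123 mW

Total resistance from the source is R1 + (R2‖R_L) = 1477 Ω, so I = 16.6/1477 Ω = 11.24 mA.
P = I²·R1 = (11.24 mA)² × 974 Ω = 123 mW.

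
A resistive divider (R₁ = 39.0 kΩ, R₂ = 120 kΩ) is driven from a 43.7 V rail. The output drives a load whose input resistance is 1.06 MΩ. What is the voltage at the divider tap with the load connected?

V_out ≈ 32.1 V

The load sits in parallel with R₂: R₂‖R_L = (120 × 1060) / (120 + 1060) = 107.8 kΩ.
V_out = 43.7 × 107.8 / (39.0 + 107.8) = 43.7 × 107.8/146.8 = 32.1 V.
(Unloaded it would have been 33.0 V.)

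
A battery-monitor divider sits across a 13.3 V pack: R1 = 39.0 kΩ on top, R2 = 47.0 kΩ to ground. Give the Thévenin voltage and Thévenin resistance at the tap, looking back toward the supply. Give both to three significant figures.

V_th is the open-circuit tap voltage: 13.3 × 47.0/(39.0 + 47.0) = 7.27 V.
With the supply zeroed, R1 and R2 appear in parallel from the tap: R_th = R1‖R2 = (39.0 × 47.0)/86.00 = 21.3 kΩ.

V_th = 7.27 V, R_th = 21.3 kΩ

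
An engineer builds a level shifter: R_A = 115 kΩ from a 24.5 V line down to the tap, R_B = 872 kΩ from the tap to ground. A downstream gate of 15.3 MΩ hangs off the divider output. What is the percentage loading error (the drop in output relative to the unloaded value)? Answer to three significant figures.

0.660 %

The divider's output (Thévenin) resistance is R_A‖R_B = 101.6 kΩ.
Fractional drop under load = R_th/(R_th + R_L) = 101.6 / (101.6 + 15300) = 0.006597.
So the output falls by 0.660 %.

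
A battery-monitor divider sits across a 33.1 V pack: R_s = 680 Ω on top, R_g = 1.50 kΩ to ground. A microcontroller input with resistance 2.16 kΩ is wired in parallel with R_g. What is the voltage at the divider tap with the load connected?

V_out ≈ 18.7 V

The load sits in parallel with R_g: R_g‖R_L = (1500 × 2160) / (1500 + 2160) = 885.2 Ω.
V_out = 33.1 × 885.2 / (680 + 885.2) = 33.1 × 885.2/1565 = 18.7 V.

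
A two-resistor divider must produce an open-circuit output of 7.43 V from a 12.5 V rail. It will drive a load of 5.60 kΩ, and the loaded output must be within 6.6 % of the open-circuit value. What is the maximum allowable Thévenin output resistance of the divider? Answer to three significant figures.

Loading drop = R_th/(R_th + R_L) ≤ 0.0660, so R_th ≤ R_L · ε/(1−ε) = 5.60 kΩ × 0.0660/0.9340 = 396 Ω.

R_th ≤ 396 Ω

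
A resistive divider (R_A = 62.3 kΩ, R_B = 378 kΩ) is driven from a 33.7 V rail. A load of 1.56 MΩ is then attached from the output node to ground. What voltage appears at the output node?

The load sits in parallel with R_B: R_B‖R_L = (378 × 1560) / (378 + 1560) = 304.3 kΩ.
V_out = 33.7 × 304.3 / (62.3 + 304.3) = 33.7 × 304.3/366.6 = 28.0 V.
(Unloaded it would have been 28.9 V.)

V_out ≈ 28.0 V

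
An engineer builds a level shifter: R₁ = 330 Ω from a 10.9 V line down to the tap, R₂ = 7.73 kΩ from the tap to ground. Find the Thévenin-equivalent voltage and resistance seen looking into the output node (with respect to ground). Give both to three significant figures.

V_th is the open-circuit tap voltage: 10.9 × 7730/(330 + 7730) = 10.5 V.
With the supply zeroed, R₁ and R₂ appear in parallel from the tap: R_th = R₁‖R₂ = (330 × 7730)/8060 = 316 Ω.

V_th = 10.5 V, R_th = 316 Ω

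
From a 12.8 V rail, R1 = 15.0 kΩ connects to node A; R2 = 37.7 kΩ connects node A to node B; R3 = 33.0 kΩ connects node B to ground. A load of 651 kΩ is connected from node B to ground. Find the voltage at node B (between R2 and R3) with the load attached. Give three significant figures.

V ≈ 4.78 V

At node B, R3 is in parallel with the load: R3‖R_L = 31.41 kΩ.
Below node A the resistance is R2 + (R3‖R_L) = 69.11 kΩ, so V_A = 12.8 × 69.11/84.11 = 10.52 V.
Then V_B = V_A × (R3‖R_L)/(R2 + R3‖R_L) = 10.52 × 31.41/69.11 = 4.78 V.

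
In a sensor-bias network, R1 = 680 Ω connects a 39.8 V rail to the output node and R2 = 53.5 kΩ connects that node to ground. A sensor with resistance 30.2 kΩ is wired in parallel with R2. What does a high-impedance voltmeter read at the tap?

V_out ≈ 38.4 V

The load sits in parallel with R2: R2‖R_L = (53500 × 30200) / (53500 + 30200) = 19300 Ω.
V_out = 39.8 × 19300 / (680 + 19300) = 39.8 × 19300/19980 = 38.4 V.
(Unloaded it would have been 39.3 V.)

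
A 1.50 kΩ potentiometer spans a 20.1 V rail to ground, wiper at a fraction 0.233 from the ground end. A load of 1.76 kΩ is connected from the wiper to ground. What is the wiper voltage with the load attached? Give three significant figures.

The wiper splits the pot into (1−α)R = 1150 Ω above and αR = 349.5 Ω below.
Lower section ‖ load = 291.6 Ω.
V_wiper = 20.1 × 291.6/(1150 + 291.6) = 4.06 V.

V ≈ 4.06 V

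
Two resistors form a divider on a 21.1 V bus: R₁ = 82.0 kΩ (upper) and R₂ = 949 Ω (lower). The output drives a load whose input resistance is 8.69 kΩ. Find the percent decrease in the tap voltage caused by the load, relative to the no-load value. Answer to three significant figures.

9.74 %

The divider's output (Thévenin) resistance is R₁‖R₂ = 938.1 Ω.
Fractional drop under load = R_th/(R_th + R_L) = 938.1 / (938.1 + 8690) = 0.09744.
So the output falls by 9.74 %.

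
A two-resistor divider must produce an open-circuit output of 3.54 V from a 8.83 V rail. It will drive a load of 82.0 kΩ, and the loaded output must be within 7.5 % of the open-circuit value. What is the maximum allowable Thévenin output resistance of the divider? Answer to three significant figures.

Loading drop = R_th/(R_th + R_L) ≤ 0.0750, so R_th ≤ R_L · ε/(1−ε) = 82.0 kΩ × 0.0750/0.9250 = 6.65 kΩ.
(Any R1, R2 with R2/(R1+R2) = 0.401 and R1‖R2 ≤ 6.65 kΩ will meet the spec.)

R_th ≤ 6.65 kΩ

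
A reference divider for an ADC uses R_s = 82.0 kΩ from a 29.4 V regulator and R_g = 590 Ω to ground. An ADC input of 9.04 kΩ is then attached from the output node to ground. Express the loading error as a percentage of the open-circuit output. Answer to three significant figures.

The divider's output (Thévenin) resistance is R_s‖R_g = 585.8 Ω.
Fractional drop under load = R_th/(R_th + R_L) = 585.8 / (585.8 + 9040) = 0.06086.
So the output falls by 6.09 %.

6.09 %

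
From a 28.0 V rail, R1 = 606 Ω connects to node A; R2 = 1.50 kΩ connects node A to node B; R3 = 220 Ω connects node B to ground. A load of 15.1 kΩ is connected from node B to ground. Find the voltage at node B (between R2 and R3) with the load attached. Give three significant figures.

V ≈ 2.61 V

At node B, R3 is in parallel with the load: R3‖R_L = 216.8 Ω.
Below node A the resistance is R2 + (R3‖R_L) = 1717 Ω, so V_A = 28.0 × 1717/2323 = 20.70 V.
Then V_B = V_A × (R3‖R_L)/(R2 + R3‖R_L) = 20.70 × 216.8/1717 = 2.61 V.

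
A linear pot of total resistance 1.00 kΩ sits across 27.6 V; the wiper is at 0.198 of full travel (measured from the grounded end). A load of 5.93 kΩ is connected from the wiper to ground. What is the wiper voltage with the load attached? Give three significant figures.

V ≈ 5.32 V

The wiper splits the pot into (1−α)R = 802.0 Ω above and αR = 198.0 Ω below.
Lower section ‖ load = 191.6 Ω.
V_wiper = 27.6 × 191.6/(802.0 + 191.6) = 5.32 V.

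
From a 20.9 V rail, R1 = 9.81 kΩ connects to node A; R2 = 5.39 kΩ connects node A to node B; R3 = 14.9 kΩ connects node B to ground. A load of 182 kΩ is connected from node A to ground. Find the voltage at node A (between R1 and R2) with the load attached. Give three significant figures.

V ≈ 13.6 V

Below node A the series string R2+R3 = 20.29 kΩ sits in parallel with the 182 kΩ load: 18.25 kΩ.
V_A = 20.9 × 18.25/(9.81 + 18.25) = 13.6 V.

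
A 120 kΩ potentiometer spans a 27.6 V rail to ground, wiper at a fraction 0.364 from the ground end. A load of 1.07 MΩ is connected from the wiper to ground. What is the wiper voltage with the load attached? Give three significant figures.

The wiper splits the pot into (1−α)R = 76.32 kΩ above and αR = 43.68 kΩ below.
Lower section ‖ load = 41.97 kΩ.
V_wiper = 27.6 × 41.97/(76.32 + 41.97) = 9.79 V.

V ≈ 9.79 V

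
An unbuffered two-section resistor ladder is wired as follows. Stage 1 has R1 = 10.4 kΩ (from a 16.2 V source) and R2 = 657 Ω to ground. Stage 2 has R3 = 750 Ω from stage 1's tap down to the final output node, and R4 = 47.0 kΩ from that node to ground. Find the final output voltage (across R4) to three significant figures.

V_out ≈ 0.935 V

Stage 2 presents R3+R4 = 47750 Ω as a load on stage 1's tap.
Stage 1's lower leg becomes R2‖(R3+R4) = 648.1 Ω, so V_mid = 16.2 × 648.1/11050 = 0.9503 V.
Stage 2 is itself unloaded: V_out = V_mid × R4/(R3+R4) = 0.9503 × 47000/47750 = 0.935 V.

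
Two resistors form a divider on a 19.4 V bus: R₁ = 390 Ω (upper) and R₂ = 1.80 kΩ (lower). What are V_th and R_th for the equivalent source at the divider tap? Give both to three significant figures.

V_th is the open-circuit tap voltage: 19.4 × 1800/(390 + 1800) = 15.9 V.
With the supply zeroed, R₁ and R₂ appear in parallel from the tap: R_th = R₁‖R₂ = (390 × 1800)/2190 = 321 Ω.

V_th = 15.9 V, R_th = 321 Ω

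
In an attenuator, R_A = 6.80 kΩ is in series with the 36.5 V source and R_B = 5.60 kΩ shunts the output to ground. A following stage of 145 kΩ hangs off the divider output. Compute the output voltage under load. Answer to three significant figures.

V_out ≈ 16.1 V

The load sits in parallel with R_B: R_B‖R_L = (5.60 × 145) / (5.60 + 145) = 5.392 kΩ.
V_out = 36.5 × 5.392 / (6.80 + 5.392) = 36.5 × 5.392/12.19 = 16.1 V.
(Unloaded it would have been 16.5 V.)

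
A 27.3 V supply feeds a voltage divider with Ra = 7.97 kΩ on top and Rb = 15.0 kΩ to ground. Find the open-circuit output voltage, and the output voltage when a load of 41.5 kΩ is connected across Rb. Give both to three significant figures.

Open-circuit: V = 27.3 × 15.0/(7.97 + 15.0) = 17.8 V.
With the load, Rb becomes Rb‖R_L = 11.02 kΩ, so V = 27.3 × 11.02/18.99 = 15.8 V.

Unloaded: 17.8 V; loaded: 15.8 V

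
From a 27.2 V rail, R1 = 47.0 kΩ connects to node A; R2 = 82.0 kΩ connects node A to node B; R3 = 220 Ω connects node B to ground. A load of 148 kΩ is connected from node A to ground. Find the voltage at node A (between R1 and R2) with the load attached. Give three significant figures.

Below node A the series string R2+R3 = 82220 Ω sits in parallel with the 148000 Ω load: 52860 Ω.
V_A = 27.2 × 52860/(47000 + 52860) = 14.4 V.

V ≈ 14.4 V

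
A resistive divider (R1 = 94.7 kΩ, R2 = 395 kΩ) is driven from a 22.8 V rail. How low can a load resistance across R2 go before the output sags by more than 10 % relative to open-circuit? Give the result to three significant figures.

R_L(min) ≈ 687 kΩ

Output resistance R_th = R1‖R2 = (94.7 × 395)/489.7 = 76.39 kΩ.
The fractional drop is R_th/(R_th + R_L); requiring this ≤ 0.100 gives R_L ≥ R_th(1/0.100 − 1) = 76.39 × 9.000 = 687 kΩ.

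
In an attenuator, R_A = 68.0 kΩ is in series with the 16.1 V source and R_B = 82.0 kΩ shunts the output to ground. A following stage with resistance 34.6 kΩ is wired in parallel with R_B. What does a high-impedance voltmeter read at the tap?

The load sits in parallel with R_B: R_B‖R_L = (82.0 × 34.6) / (82.0 + 34.6) = 24.33 kΩ.
V_out = 16.1 × 24.33 / (68.0 + 24.33) = 16.1 × 24.33/92.33 = 4.24 V.
(Unloaded it would have been 8.80 V.)

V_out ≈ 4.24 V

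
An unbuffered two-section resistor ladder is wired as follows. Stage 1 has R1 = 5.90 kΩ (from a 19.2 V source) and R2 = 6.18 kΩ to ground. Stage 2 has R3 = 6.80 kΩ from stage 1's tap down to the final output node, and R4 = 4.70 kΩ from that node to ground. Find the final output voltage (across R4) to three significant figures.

V_out ≈ 3.18 V

Stage 2 presents R3+R4 = 11.50 kΩ as a load on stage 1's tap.
Stage 1's lower leg becomes R2‖(R3+R4) = 4.020 kΩ, so V_mid = 19.2 × 4.020/9.920 = 7.780 V.
Stage 2 is itself unloaded: V_out = V_mid × R4/(R3+R4) = 7.780 × 4.70/11.50 = 3.18 V.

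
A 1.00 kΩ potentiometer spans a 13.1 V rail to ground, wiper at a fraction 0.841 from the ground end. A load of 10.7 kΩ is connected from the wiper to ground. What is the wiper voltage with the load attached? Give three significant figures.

The wiper splits the pot into (1−α)R = 159.0 Ω above and αR = 841.0 Ω below.
Lower section ‖ load = 779.7 Ω.
V_wiper = 13.1 × 779.7/(159.0 + 779.7) = 10.9 V.

V ≈ 10.9 V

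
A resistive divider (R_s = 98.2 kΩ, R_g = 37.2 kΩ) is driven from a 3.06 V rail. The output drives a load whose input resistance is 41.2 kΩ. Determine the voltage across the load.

The load sits in parallel with R_g: R_g‖R_L = (37.2 × 41.2) / (37.2 + 41.2) = 19.55 kΩ.
V_out = 3.06 × 19.55 / (98.2 + 19.55) = 3.06 × 19.55/117.7 = 0.508 V.

V_out ≈ 0.508 V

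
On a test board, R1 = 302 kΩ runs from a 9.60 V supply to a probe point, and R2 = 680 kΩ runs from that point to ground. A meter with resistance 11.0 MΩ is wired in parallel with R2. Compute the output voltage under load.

The load sits in parallel with R2: R2‖R_L = (680 × 11000) / (680 + 11000) = 640.4 kΩ.
V_out = 9.60 × 640.4 / (302 + 640.4) = 9.60 × 640.4/942.4 = 6.52 V.
(Unloaded it would have been 6.65 V.)

V_out ≈ 6.52 V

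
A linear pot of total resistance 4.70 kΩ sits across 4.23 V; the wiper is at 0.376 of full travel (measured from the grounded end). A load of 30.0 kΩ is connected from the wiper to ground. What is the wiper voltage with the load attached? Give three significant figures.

The wiper splits the pot into (1−α)R = 2.933 kΩ above and αR = 1.767 kΩ below.
Lower section ‖ load = 1.669 kΩ.
V_wiper = 4.23 × 1.669/(2.933 + 1.669) = 1.53 V.

V ≈ 1.53 V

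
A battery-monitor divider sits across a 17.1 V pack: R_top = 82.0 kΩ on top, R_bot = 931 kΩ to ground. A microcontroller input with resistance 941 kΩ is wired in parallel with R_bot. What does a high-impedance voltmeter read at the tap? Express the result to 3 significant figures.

The load sits in parallel with R_bot: R_bot‖R_L = (931 × 941) / (931 + 941) = 468.0 kΩ.
V_out = 17.1 × 468.0 / (82.0 + 468.0) = 17.1 × 468.0/550.0 = 14.6 V.
(Unloaded it would have been 15.7 V.)

V_out ≈ 14.6 V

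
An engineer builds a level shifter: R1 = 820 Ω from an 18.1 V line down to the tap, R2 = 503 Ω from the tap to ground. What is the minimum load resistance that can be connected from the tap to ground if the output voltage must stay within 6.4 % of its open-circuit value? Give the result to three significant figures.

Output resistance R_th = R1‖R2 = (820 × 503)/1323 = 311.8 Ω.
The fractional drop is R_th/(R_th + R_L); requiring this ≤ 0.0640 gives R_L ≥ R_th(1/0.0640 − 1) = 311.8 × 14.62 = 4.56 kΩ.

R_L(min) ≈ 4.56 kΩ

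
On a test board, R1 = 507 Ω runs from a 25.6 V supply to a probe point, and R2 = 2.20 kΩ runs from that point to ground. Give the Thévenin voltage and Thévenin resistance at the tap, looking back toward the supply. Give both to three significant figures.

V_th = 20.8 V, R_th = 412 Ω

V_th is the open-circuit tap voltage: 25.6 × 2200/(507 + 2200) = 20.8 V.
With the supply zeroed, R1 and R2 appear in parallel from the tap: R_th = R1‖R2 = (507 × 2200)/2707 = 412 Ω.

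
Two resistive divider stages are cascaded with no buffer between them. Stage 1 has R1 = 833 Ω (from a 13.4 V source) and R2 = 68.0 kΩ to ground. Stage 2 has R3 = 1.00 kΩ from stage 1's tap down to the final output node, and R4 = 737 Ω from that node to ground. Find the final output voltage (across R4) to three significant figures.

V_out ≈ 3.81 V

Stage 2 presents R3+R4 = 1737 Ω as a load on stage 1's tap.
Stage 1's lower leg becomes R2‖(R3+R4) = 1694 Ω, so V_mid = 13.4 × 1694/2527 = 8.982 V.
Stage 2 is itself unloaded: V_out = V_mid × R4/(R3+R4) = 8.982 × 737/1737 = 3.81 V.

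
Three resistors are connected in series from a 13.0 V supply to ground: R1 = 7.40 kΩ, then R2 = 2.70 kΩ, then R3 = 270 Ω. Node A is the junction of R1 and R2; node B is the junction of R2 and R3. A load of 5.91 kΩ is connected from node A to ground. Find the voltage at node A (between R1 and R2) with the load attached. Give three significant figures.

Below node A the series string R2+R3 = 2970 Ω sits in parallel with the 5910 Ω load: 1977 Ω.
V_A = 13.0 × 1977/(7400 + 1977) = 2.74 V.

V ≈ 2.74 V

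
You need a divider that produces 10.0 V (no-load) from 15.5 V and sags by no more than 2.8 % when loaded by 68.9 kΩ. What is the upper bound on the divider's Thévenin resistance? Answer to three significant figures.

R_th ≤ 1.98 kΩ

Loading drop = R_th/(R_th + R_L) ≤ 0.0280, so R_th ≤ R_L · ε/(1−ε) = 68.9 kΩ × 0.0280/0.9720 = 1.98 kΩ.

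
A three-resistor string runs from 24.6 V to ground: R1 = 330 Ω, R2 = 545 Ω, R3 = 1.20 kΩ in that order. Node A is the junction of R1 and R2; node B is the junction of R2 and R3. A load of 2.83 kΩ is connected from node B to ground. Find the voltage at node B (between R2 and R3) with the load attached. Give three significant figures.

V ≈ 12.1 V

At node B, R3 is in parallel with the load: R3‖R_L = 842.7 Ω.
Below node A the resistance is R2 + (R3‖R_L) = 1388 Ω, so V_A = 24.6 × 1388/1718 = 19.87 V.
Then V_B = V_A × (R3‖R_L)/(R2 + R3‖R_L) = 19.87 × 842.7/1388 = 12.1 V.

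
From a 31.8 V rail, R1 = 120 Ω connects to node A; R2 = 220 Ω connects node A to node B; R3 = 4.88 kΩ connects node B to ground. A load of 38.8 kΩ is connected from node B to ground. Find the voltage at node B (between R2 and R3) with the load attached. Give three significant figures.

At node B, R3 is in parallel with the load: R3‖R_L = 4335 Ω.
Below node A the resistance is R2 + (R3‖R_L) = 4555 Ω, so V_A = 31.8 × 4555/4675 = 30.98 V.
Then V_B = V_A × (R3‖R_L)/(R2 + R3‖R_L) = 30.98 × 4335/4555 = 29.5 V.

V ≈ 29.5 V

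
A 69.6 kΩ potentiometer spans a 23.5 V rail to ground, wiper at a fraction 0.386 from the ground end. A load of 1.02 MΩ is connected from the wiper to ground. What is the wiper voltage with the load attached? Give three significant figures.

V ≈ 8.93 V

The wiper splits the pot into (1−α)R = 42.73 kΩ above and αR = 26.87 kΩ below.
Lower section ‖ load = 26.18 kΩ.
V_wiper = 23.5 × 26.18/(42.73 + 26.18) = 8.93 V.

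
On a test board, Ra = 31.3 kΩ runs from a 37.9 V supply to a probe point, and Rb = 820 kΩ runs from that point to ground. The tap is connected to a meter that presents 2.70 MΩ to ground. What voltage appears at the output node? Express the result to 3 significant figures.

V_out ≈ 36.1 V

The load sits in parallel with Rb: Rb‖R_L = (820 × 2700) / (820 + 2700) = 629.0 kΩ.
V_out = 37.9 × 629.0 / (31.3 + 629.0) = 37.9 × 629.0/660.3 = 36.1 V.
(Unloaded it would have been 36.5 V.)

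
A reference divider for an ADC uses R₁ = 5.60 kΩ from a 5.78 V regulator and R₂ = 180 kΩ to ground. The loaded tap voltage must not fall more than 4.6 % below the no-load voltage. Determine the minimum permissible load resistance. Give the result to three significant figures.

R_L(min) ≈ 113 kΩ

Output resistance R_th = R₁‖R₂ = (5.60 × 180)/185.6 = 5.431 kΩ.
The fractional drop is R_th/(R_th + R_L); requiring this ≤ 0.0460 gives R_L ≥ R_th(1/0.0460 − 1) = 5.431 × 20.74 = 113 kΩ.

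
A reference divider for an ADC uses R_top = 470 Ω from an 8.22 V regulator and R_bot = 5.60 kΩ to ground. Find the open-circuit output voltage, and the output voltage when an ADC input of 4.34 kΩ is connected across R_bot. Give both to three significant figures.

Open-circuit: V = 8.22 × 5600/(470 + 5600) = 7.58 V.
With the load, R_bot becomes R_bot‖R_L = 2445 Ω, so V = 8.22 × 2445/2915 = 6.89 V.

Unloaded: 7.58 V; loaded: 6.89 V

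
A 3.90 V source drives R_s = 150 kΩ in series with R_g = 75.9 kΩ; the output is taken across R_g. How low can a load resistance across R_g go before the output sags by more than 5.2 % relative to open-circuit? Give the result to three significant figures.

R_L(min) ≈ 919 kΩ

Output resistance R_th = R_s‖R_g = (150 × 75.9)/225.9 = 50.40 kΩ.
The fractional drop is R_th/(R_th + R_L); requiring this ≤ 0.0520 gives R_L ≥ R_th(1/0.0520 − 1) = 50.40 × 18.23 = 919 kΩ.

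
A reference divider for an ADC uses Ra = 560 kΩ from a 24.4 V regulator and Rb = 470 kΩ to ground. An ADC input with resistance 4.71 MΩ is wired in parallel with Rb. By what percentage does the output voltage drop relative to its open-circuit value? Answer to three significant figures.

The divider's output (Thévenin) resistance is Ra‖Rb = 255.5 kΩ.
Fractional drop under load = R_th/(R_th + R_L) = 255.5 / (255.5 + 4710) = 0.05146.
So the output falls by 5.15 %.

5.15 %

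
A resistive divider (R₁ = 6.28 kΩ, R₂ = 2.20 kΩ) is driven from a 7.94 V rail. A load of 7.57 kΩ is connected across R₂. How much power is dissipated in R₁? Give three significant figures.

P ≈ 6.21 mW

Total resistance from the source is R₁ + (R₂‖R_L) = 7.985 kΩ, so I = 7.94/7.985 kΩ = 0.9944 mA.
P = I²·R₁ = (0.9944 mA)² × 6.28 kΩ = 6.21 mW.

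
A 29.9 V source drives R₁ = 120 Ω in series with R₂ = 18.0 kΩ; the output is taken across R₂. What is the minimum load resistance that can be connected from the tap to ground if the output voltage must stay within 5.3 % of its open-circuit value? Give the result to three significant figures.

R_L(min) ≈ 2.13 kΩ

Output resistance R_th = R₁‖R₂ = (120 × 18000)/18120 = 119.2 Ω.
The fractional drop is R_th/(R_th + R_L); requiring this ≤ 0.0530 gives R_L ≥ R_th(1/0.0530 − 1) = 119.2 × 17.87 = 2.13 kΩ.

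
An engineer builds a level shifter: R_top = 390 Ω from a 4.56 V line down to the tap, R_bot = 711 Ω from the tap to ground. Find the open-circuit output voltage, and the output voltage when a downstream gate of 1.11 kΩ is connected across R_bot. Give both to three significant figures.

Unloaded: 2.94 V; loaded: 2.40 V

Open-circuit: V = 4.56 × 711/(390 + 711) = 2.94 V.
With the load, R_bot becomes R_bot‖R_L = 433.4 Ω, so V = 4.56 × 433.4/823.4 = 2.40 V.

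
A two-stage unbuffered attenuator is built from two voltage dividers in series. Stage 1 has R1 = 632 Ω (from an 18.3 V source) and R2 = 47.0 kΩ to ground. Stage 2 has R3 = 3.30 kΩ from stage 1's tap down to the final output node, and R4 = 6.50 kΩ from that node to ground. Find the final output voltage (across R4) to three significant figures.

Stage 2 presents R3+R4 = 9800 Ω as a load on stage 1's tap.
Stage 1's lower leg becomes R2‖(R3+R4) = 8109 Ω, so V_mid = 18.3 × 8109/8741 = 16.98 V.
Stage 2 is itself unloaded: V_out = V_mid × R4/(R3+R4) = 16.98 × 6500/9800 = 11.3 V.

V_out ≈ 11.3 V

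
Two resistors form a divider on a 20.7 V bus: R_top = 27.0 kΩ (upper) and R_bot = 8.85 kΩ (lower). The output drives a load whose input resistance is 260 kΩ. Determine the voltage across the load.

V_out ≈ 4.98 V

The load sits in parallel with R_bot: R_bot‖R_L = (8.85 × 260) / (8.85 + 260) = 8.559 kΩ.
V_out = 20.7 × 8.559 / (27.0 + 8.559) = 20.7 × 8.559/35.56 = 4.98 V.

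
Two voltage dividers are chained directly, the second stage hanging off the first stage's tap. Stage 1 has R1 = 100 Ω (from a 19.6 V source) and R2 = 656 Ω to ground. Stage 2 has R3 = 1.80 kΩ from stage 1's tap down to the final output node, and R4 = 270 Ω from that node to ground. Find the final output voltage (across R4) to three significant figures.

Stage 2 presents R3+R4 = 2070 Ω as a load on stage 1's tap.
Stage 1's lower leg becomes R2‖(R3+R4) = 498.1 Ω, so V_mid = 19.6 × 498.1/598.1 = 16.32 V.
Stage 2 is itself unloaded: V_out = V_mid × R4/(R3+R4) = 16.32 × 270/2070 = 2.13 V.

V_out ≈ 2.13 V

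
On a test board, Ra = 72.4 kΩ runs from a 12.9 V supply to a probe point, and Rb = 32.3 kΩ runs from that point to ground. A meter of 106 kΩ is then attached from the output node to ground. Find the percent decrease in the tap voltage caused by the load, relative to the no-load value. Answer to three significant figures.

17.4 %

Unloaded V = 12.9 × 32.3/104.7 = 3.980 V.
Loaded: Rb‖R_L = 24.76 kΩ, giving V = 12.9 × 24.76/97.16 = 3.287 V.
Drop = (3.980 − 3.287) / 3.980 = 17.4 %.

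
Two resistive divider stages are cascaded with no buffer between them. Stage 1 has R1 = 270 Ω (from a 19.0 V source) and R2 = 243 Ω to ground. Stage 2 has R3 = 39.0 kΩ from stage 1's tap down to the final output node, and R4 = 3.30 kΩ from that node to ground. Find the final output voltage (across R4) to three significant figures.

V_out ≈ 0.700 V

Stage 2 presents R3+R4 = 42300 Ω as a load on stage 1's tap.
Stage 1's lower leg becomes R2‖(R3+R4) = 241.6 Ω, so V_mid = 19.0 × 241.6/511.6 = 8.973 V.
Stage 2 is itself unloaded: V_out = V_mid × R4/(R3+R4) = 8.973 × 3300/42300 = 0.700 V.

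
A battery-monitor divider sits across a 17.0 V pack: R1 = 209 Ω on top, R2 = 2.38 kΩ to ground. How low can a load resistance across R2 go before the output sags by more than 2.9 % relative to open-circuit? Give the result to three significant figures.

Output resistance R_th = R1‖R2 = (209 × 2380)/2589 = 192.1 Ω.
The fractional drop is R_th/(R_th + R_L); requiring this ≤ 0.0290 gives R_L ≥ R_th(1/0.0290 − 1) = 192.1 × 33.48 = 6.43 kΩ.

R_L(min) ≈ 6.43 kΩ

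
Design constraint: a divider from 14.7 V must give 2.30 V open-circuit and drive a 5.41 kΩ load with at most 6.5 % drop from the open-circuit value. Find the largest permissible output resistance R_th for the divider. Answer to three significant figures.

Loading drop = R_th/(R_th + R_L) ≤ 0.0650, so R_th ≤ R_L · ε/(1−ε) = 5.41 kΩ × 0.0650/0.9350 = 376 Ω.
(Any R1, R2 with R2/(R1+R2) = 0.156 and R1‖R2 ≤ 376 Ω will meet the spec.)

R_th ≤ 376 Ω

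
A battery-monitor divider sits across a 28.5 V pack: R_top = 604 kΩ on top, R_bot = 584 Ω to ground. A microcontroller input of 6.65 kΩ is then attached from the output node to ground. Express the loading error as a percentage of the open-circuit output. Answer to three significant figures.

8.07 %

Unloaded V = 28.5 × 584/604600 = 0.027530 V.
Loaded: R_bot‖R_L = 536.9 Ω, giving V = 28.5 × 536.9/604500 = 0.025309 V.
Drop = (0.027530 − 0.025309) / 0.027530 = 8.07 %.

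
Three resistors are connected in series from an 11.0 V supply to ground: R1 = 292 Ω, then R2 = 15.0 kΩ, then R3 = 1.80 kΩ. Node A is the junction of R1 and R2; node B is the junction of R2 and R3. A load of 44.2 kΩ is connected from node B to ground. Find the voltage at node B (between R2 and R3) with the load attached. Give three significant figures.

V ≈ 1.12 V

At node B, R3 is in parallel with the load: R3‖R_L = 1730 Ω.
Below node A the resistance is R2 + (R3‖R_L) = 16730 Ω, so V_A = 11.0 × 16730/17020 = 10.81 V.
Then V_B = V_A × (R3‖R_L)/(R2 + R3‖R_L) = 10.81 × 1730/16730 = 1.12 V.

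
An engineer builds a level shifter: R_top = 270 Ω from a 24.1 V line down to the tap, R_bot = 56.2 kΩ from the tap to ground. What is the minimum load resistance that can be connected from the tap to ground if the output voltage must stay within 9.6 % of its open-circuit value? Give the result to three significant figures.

R_L(min) ≈ 2.53 kΩ

Output resistance R_th = R_top‖R_bot = (270 × 56200)/56470 = 268.7 Ω.
The fractional drop is R_th/(R_th + R_L); requiring this ≤ 0.0960 gives R_L ≥ R_th(1/0.0960 − 1) = 268.7 × 9.417 = 2.53 kΩ.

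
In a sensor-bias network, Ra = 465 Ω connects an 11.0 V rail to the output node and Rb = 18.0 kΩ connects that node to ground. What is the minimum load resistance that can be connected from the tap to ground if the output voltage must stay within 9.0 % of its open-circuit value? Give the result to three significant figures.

Output resistance R_th = Ra‖Rb = (465 × 18000)/18460 = 453.3 Ω.
The fractional drop is R_th/(R_th + R_L); requiring this ≤ 0.0900 gives R_L ≥ R_th(1/0.0900 − 1) = 453.3 × 10.11 = 4.58 kΩ.

R_L(min) ≈ 4.58 kΩ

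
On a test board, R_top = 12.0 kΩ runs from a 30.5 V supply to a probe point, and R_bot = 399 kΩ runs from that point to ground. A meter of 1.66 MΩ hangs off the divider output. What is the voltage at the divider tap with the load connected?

The load sits in parallel with R_bot: R_bot‖R_L = (399 × 1660) / (399 + 1660) = 321.7 kΩ.
V_out = 30.5 × 321.7 / (12.0 + 321.7) = 30.5 × 321.7/333.7 = 29.4 V.
(Unloaded it would have been 29.6 V.)

V_out ≈ 29.4 V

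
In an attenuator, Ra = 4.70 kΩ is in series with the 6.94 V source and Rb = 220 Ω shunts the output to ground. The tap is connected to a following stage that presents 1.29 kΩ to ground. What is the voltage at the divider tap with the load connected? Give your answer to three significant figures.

The load sits in parallel with Rb: Rb‖R_L = (220 × 1290) / (220 + 1290) = 187.9 Ω.
V_out = 6.94 × 187.9 / (4700 + 187.9) = 6.94 × 187.9/4888 = 0.267 V.

V_out ≈ 0.267 V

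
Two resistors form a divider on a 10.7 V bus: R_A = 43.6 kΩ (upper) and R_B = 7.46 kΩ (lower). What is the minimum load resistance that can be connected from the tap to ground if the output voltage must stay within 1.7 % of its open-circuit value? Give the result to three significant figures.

R_L(min) ≈ 368 kΩ

Output resistance R_th = R_A‖R_B = (43.6 × 7.46)/51.06 = 6.370 kΩ.
The fractional drop is R_th/(R_th + R_L); requiring this ≤ 0.0170 gives R_L ≥ R_th(1/0.0170 − 1) = 6.370 × 57.82 = 368 kΩ.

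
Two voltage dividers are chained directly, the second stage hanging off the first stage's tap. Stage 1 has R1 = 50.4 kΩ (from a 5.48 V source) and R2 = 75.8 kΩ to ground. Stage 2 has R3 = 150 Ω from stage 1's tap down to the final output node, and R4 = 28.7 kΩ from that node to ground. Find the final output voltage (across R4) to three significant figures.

Stage 2 presents R3+R4 = 28850 Ω as a load on stage 1's tap.
Stage 1's lower leg becomes R2‖(R3+R4) = 20900 Ω, so V_mid = 5.48 × 20900/71300 = 1.606 V.
Stage 2 is itself unloaded: V_out = V_mid × R4/(R3+R4) = 1.606 × 28700/28850 = 1.60 V.

V_out ≈ 1.60 V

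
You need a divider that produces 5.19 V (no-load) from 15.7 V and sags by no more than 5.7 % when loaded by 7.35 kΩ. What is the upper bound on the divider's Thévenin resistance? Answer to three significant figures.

Loading drop = R_th/(R_th + R_L) ≤ 0.0570, so R_th ≤ R_L · ε/(1−ε) = 7.35 kΩ × 0.0570/0.9430 = 444 Ω.

R_th ≤ 444 Ω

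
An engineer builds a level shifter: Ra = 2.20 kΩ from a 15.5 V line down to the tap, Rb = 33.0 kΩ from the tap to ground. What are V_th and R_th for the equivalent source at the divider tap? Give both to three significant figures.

V_th = 14.5 V, R_th = 2.06 kΩ

V_th is the open-circuit tap voltage: 15.5 × 33.0/(2.20 + 33.0) = 14.5 V.
With the supply zeroed, Ra and Rb appear in parallel from the tap: R_th = Ra‖Rb = (2.20 × 33.0)/35.20 = 2.06 kΩ.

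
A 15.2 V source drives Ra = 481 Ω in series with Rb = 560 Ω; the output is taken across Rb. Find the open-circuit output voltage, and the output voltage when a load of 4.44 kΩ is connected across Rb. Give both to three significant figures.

Open-circuit: V = 15.2 × 560/(481 + 560) = 8.18 V.
With the load, Rb becomes Rb‖R_L = 497.3 Ω, so V = 15.2 × 497.3/978.3 = 7.73 V.

Unloaded: 8.18 V; loaded: 7.73 V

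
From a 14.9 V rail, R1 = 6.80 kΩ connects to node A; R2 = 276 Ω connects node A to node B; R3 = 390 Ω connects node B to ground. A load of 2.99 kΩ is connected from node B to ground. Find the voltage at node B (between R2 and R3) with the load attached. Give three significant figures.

V ≈ 0.693 V

At node B, R3 is in parallel with the load: R3‖R_L = 345.0 Ω.
Below node A the resistance is R2 + (R3‖R_L) = 621.0 Ω, so V_A = 14.9 × 621.0/7421 = 1.247 V.
Then V_B = V_A × (R3‖R_L)/(R2 + R3‖R_L) = 1.247 × 345.0/621.0 = 0.693 V.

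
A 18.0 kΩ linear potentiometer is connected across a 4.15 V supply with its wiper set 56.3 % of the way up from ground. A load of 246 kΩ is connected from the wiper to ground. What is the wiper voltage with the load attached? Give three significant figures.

V ≈ 2.30 V

The wiper splits the pot into (1−α)R = 7.866 kΩ above and αR = 10.13 kΩ below.
Lower section ‖ load = 9.733 kΩ.
V_wiper = 4.15 × 9.733/(7.866 + 9.733) = 2.30 V.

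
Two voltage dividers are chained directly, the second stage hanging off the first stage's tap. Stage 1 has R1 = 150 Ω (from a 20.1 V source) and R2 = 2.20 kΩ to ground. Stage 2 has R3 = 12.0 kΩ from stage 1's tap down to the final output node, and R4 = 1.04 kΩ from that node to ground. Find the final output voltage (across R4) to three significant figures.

V_out ≈ 1.48 V

Stage 2 presents R3+R4 = 13040 Ω as a load on stage 1's tap.
Stage 1's lower leg becomes R2‖(R3+R4) = 1882 Ω, so V_mid = 20.1 × 1882/2032 = 18.62 V.
Stage 2 is itself unloaded: V_out = V_mid × R4/(R3+R4) = 18.62 × 1040/13040 = 1.48 V.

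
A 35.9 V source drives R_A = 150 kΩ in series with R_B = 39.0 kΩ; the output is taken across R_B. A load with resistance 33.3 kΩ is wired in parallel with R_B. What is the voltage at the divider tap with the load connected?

The load sits in parallel with R_B: R_B‖R_L = (39.0 × 33.3) / (39.0 + 33.3) = 17.96 kΩ.
V_out = 35.9 × 17.96 / (150 + 17.96) = 35.9 × 17.96/168.0 = 3.84 V.
(Unloaded it would have been 7.41 V.)

V_out ≈ 3.84 V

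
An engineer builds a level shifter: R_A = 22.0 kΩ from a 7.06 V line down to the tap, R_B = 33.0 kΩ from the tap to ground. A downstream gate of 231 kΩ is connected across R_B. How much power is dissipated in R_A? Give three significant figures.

P ≈ 0.424 mW

Total resistance from the source is R_A + (R_B‖R_L) = 50.88 kΩ, so I = 7.06/50.88 kΩ = 0.1388 mA.
P = I²·R_A = (0.1388 mA)² × 22.0 kΩ = 0.424 mW.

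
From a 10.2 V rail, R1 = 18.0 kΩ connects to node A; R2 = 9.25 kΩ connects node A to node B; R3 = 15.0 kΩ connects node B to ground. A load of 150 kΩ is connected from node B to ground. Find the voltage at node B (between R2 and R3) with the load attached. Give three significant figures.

At node B, R3 is in parallel with the load: R3‖R_L = 13.64 kΩ.
Below node A the resistance is R2 + (R3‖R_L) = 22.89 kΩ, so V_A = 10.2 × 22.89/40.89 = 5.710 V.
Then V_B = V_A × (R3‖R_L)/(R2 + R3‖R_L) = 5.710 × 13.64/22.89 = 3.40 V.

V ≈ 3.40 V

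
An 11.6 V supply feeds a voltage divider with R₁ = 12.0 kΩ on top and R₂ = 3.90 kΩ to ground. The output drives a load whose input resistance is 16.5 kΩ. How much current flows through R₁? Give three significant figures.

R₂‖R_L = 3.154 kΩ, so the source sees R₁ + R₂‖R_L = 15.15 kΩ.
I = 11.6 V / 15.15 kΩ = 0.765 mA.

I ≈ 0.765 mA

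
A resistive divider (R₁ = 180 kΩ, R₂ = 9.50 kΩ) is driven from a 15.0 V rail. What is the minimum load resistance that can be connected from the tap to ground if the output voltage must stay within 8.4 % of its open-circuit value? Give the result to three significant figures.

Output resistance R_th = R₁‖R₂ = (180 × 9.50)/189.5 = 9.024 kΩ.
The fractional drop is R_th/(R_th + R_L); requiring this ≤ 0.0840 gives R_L ≥ R_th(1/0.0840 − 1) = 9.024 × 10.90 = 98.4 kΩ.

R_L(min) ≈ 98.4 kΩ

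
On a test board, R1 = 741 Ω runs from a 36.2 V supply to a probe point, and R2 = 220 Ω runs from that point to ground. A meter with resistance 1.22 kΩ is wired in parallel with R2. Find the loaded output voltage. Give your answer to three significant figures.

The load sits in parallel with R2: R2‖R_L = (220 × 1220) / (220 + 1220) = 186.4 Ω.
V_out = 36.2 × 186.4 / (741 + 186.4) = 36.2 × 186.4/927.4 = 7.28 V.

V_out ≈ 7.28 V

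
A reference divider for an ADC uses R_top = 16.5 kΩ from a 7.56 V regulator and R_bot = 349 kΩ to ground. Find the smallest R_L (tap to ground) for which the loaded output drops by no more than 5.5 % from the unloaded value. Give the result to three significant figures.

Output resistance R_th = R_top‖R_bot = (16.5 × 349)/365.5 = 15.76 kΩ.
The fractional drop is R_th/(R_th + R_L); requiring this ≤ 0.0550 gives R_L ≥ R_th(1/0.0550 − 1) = 15.76 × 17.18 = 271 kΩ.

R_L(min) ≈ 271 kΩ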